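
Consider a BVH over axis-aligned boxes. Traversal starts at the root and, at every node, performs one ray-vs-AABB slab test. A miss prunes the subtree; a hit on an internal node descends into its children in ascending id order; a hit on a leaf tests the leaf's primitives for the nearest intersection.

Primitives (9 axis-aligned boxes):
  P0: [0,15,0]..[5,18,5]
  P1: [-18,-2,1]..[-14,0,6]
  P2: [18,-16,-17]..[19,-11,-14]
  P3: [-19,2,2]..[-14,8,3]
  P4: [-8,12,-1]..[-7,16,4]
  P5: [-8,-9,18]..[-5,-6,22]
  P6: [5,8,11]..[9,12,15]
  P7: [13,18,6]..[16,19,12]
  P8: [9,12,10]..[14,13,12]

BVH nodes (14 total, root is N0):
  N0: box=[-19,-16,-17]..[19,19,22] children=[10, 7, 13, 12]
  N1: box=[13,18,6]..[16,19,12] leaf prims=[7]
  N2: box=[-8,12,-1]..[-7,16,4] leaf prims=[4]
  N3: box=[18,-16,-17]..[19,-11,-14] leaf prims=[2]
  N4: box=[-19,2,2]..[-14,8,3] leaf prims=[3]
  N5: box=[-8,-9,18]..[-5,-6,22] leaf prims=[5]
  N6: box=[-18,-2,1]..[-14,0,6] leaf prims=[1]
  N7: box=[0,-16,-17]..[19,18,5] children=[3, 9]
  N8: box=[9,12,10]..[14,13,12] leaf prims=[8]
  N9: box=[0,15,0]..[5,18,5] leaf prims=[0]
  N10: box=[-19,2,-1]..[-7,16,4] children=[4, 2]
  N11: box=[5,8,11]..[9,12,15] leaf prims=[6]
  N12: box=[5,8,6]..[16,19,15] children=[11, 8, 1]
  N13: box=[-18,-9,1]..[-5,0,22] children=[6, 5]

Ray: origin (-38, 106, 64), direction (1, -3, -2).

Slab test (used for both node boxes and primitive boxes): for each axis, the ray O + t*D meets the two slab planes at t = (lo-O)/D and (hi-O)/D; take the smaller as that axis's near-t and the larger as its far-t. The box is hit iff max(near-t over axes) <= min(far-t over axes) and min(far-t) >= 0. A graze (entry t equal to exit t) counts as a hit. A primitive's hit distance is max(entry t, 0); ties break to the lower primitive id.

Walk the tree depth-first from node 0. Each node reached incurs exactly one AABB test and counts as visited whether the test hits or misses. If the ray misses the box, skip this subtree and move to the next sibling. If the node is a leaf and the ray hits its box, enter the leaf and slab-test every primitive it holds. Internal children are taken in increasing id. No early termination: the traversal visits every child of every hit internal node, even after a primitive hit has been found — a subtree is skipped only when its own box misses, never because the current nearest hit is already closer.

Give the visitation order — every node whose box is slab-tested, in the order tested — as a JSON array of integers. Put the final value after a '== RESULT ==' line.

Traverse from the root:
N0 x:[19,57] y:[29,122/3] z:[21,81/2] -> hit [29,81/2], descend [7, 10, 12, 13]
  N7 x:[38,57] y:[88/3,122/3] z:[59/2,81/2] -> hit [38,81/2], descend [3, 9]
    N3 x:[56,57] y:[39,122/3] z:[39,81/2] -> miss, prune
    N9 x:[38,43] y:[88/3,91/3] z:[59/2,32] -> miss, prune
  N10 x:[19,31] y:[30,104/3] z:[30,65/2] -> hit [30,31], descend [2, 4]
    N2 x:[30,31] y:[30,94/3] z:[30,65/2] -> hit [30,31] leaf, test {P4@t=30}
    N4 x:[19,24] y:[98/3,104/3] z:[61/2,31] -> miss, prune
  N12 x:[43,54] y:[29,98/3] z:[49/2,29] -> miss, prune
  N13 x:[20,33] y:[106/3,115/3] z:[21,63/2] -> miss, prune

order=[0, 7, 3, 9, 10, 2, 4, 12, 13]  |boxes|=9  |leaves|=1  hit=P4

== RESULT ==
[0, 7, 3, 9, 10, 2, 4, 12, 13]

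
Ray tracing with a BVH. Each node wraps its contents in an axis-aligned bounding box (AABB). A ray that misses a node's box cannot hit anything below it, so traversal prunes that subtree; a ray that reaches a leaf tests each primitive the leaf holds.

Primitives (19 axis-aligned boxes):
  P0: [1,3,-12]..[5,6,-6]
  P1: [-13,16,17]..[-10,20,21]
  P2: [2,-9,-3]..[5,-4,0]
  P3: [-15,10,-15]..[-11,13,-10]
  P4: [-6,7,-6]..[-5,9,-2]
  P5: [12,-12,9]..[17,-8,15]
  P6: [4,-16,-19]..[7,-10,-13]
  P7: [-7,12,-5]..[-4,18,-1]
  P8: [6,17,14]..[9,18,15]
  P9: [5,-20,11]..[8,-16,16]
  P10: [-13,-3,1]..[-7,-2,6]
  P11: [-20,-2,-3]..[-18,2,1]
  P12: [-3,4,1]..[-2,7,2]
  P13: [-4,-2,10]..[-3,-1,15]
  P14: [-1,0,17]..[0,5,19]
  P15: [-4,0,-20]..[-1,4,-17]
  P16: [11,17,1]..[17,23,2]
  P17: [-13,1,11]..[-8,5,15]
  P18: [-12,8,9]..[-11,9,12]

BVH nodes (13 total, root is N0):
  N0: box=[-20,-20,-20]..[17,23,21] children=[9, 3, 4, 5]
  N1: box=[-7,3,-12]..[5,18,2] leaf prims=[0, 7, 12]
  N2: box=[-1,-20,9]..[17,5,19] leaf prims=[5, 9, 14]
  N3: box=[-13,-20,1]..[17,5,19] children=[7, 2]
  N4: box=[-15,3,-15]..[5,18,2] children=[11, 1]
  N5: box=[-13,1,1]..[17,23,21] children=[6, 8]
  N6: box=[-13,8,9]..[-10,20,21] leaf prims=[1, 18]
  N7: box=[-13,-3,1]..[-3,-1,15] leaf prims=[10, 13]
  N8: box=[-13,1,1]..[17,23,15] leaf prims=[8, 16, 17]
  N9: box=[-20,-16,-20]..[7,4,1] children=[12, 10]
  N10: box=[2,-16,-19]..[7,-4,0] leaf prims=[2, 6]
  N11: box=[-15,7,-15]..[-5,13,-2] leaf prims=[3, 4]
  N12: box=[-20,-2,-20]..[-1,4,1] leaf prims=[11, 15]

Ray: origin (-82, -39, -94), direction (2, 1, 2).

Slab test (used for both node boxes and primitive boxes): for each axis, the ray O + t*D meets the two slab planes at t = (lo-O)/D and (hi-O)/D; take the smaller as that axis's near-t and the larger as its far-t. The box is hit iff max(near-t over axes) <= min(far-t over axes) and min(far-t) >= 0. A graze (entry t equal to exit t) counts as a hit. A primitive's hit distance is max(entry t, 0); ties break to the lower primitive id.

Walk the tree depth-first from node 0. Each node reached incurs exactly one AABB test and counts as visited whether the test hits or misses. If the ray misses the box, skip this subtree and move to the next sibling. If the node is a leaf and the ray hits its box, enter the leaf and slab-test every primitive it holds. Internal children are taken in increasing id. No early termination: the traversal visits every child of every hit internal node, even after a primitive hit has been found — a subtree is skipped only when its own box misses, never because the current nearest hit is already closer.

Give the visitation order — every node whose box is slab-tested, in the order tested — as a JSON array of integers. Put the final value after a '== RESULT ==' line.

Traverse from the root:
N0 x:[31,99/2] y:[19,62] z:[37,115/2] -> hit [37,99/2], descend [3, 4, 5, 9]
  N3 x:[69/2,99/2] y:[19,44] z:[95/2,113/2] -> miss, prune
  N4 x:[67/2,87/2] y:[42,57] z:[79/2,48] -> hit [42,87/2], descend [1, 11]
    N1 x:[75/2,87/2] y:[42,57] z:[41,48] -> hit [42,87/2] leaf, test {P0@t=42, P7(miss), P12(miss)}
    N11 x:[67/2,77/2] y:[46,52] z:[79/2,46] -> miss, prune
  N5 x:[69/2,99/2] y:[40,62] z:[95/2,115/2] -> hit [95/2,99/2], descend [6, 8]
    N6 x:[69/2,36] y:[47,59] z:[103/2,115/2] -> miss, prune
    N8 x:[69/2,99/2] y:[40,62] z:[95/2,109/2] -> hit [95/2,99/2] leaf, test {P8(miss), P16(miss), P17(miss)}
  N9 x:[31,89/2] y:[23,43] z:[37,95/2] -> hit [37,43], descend [10, 12]
    N10 x:[42,89/2] y:[23,35] z:[75/2,47] -> miss, prune
    N12 x:[31,81/2] y:[37,43] z:[37,95/2] -> hit [37,81/2] leaf, test {P11(miss), P15(miss)}

11 AABB tests over nodes [0, 3, 4, 1, 11, 5, 6, 8, 9, 10, 12]; 3 leaves entered; closest P0.

== RESULT ==
[0, 3, 4, 1, 11, 5, 6, 8, 9, 10, 12]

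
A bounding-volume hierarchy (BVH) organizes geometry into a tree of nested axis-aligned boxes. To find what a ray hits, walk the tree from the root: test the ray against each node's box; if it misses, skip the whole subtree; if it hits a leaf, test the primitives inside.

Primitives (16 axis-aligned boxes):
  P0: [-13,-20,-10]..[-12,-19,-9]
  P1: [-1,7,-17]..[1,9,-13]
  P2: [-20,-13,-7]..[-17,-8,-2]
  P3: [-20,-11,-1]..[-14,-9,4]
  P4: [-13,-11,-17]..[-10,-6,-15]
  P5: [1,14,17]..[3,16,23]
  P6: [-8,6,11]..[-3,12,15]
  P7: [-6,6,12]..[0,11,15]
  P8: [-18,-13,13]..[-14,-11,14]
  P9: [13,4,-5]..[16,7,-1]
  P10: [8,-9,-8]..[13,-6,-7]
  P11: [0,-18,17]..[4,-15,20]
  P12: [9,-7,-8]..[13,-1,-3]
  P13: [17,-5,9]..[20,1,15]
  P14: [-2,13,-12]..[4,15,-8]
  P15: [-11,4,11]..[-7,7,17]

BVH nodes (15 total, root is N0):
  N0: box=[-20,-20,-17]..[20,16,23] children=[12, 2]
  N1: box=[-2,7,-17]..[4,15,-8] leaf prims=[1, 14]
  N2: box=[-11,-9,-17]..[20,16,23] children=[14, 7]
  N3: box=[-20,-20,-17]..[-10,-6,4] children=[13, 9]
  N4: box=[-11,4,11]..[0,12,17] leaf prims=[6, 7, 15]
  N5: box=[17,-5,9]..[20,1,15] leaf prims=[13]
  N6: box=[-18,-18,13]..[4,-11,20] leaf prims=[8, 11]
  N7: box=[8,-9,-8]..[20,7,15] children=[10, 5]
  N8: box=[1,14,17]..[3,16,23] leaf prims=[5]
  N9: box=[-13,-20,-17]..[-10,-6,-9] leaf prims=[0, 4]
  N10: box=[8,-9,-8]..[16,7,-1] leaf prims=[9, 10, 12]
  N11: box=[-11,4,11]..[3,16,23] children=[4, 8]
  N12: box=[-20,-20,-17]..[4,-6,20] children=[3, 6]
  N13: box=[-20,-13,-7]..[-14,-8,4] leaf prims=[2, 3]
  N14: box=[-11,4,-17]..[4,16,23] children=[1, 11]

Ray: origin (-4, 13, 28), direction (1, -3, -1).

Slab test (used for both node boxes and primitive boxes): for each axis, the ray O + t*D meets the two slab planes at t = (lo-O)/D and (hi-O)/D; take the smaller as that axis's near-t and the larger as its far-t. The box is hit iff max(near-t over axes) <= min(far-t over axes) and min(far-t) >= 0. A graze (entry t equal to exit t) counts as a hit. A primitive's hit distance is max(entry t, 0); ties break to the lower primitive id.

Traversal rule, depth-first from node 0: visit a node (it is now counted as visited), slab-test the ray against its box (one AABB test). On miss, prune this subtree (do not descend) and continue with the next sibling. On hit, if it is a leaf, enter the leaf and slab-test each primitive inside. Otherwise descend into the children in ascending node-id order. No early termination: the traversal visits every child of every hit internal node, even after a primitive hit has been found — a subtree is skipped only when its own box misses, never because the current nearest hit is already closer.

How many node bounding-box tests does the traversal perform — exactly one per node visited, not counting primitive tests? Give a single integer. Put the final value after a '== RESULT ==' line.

Traverse from the root:
N0 x:[-16,24] y:[-1,11] z:[5,45] -> hit [5,11], descend [2, 12]
  N2 x:[-7,24] y:[-1,22/3] z:[5,45] -> hit [5,22/3], descend [7, 14]
    N7 x:[12,24] y:[2,22/3] z:[13,36] -> miss, prune
    N14 x:[-7,8] y:[-1,3] z:[5,45] -> miss, prune
  N12 x:[-16,8] y:[19/3,11] z:[8,45] -> hit [8,8], descend [3, 6]
    N3 x:[-16,-6] y:[19/3,11] z:[24,45] -> miss, prune
    N6 x:[-14,8] y:[8,31/3] z:[8,15] -> hit [8,8] leaf, test {P8(miss), P11(miss)}

Visited [0, 2, 7, 14, 12, 3, 6]. Tests: 7 box, 1 leaf. Nearest: miss.

== RESULT ==
7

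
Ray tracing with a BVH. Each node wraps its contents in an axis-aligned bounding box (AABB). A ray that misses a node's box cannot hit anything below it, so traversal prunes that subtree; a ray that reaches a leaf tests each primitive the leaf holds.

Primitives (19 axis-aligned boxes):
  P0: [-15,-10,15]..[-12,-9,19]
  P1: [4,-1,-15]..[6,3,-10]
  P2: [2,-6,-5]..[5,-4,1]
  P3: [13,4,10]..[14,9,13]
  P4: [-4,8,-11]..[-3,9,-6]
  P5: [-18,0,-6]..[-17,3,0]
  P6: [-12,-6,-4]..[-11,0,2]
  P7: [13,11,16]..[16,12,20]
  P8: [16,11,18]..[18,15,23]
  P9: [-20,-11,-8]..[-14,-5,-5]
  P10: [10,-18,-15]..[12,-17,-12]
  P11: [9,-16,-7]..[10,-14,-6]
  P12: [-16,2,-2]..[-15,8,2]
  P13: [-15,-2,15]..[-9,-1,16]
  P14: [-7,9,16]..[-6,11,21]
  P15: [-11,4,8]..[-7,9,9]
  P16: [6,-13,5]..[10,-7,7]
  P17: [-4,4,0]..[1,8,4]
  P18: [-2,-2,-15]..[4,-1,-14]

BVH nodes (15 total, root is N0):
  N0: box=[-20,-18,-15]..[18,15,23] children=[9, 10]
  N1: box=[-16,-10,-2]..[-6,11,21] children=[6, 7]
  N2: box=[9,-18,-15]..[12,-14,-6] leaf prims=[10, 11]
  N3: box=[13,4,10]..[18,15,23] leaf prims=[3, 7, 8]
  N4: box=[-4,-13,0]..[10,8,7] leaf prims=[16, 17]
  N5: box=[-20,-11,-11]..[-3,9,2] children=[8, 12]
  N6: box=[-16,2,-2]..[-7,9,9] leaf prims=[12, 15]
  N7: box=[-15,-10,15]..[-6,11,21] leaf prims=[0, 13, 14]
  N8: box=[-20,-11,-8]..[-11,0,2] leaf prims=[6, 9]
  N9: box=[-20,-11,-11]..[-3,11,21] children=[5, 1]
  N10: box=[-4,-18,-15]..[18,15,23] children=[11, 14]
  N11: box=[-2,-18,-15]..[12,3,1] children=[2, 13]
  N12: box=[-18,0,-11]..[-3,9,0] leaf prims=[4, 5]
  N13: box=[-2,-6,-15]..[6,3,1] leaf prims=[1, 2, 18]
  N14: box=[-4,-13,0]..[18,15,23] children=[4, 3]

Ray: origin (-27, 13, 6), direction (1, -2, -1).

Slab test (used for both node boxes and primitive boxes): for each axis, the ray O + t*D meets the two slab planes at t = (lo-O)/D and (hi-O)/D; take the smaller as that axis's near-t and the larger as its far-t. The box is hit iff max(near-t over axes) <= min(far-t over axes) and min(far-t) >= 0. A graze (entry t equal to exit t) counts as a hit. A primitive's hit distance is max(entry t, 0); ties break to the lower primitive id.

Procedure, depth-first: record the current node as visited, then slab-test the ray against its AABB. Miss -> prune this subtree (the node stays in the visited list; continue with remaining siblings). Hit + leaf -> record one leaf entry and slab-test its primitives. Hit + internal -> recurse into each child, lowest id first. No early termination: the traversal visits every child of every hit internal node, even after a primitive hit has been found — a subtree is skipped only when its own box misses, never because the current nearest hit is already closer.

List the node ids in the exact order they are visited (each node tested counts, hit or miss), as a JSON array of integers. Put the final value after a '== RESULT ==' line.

Walk:
N0 x:[7,45] y:[-1,31/2] z:[-17,21] -> hit [7,31/2], descend [9, 10]
  N9 x:[7,24] y:[1,12] z:[-15,17] -> hit [7,12], descend [1, 5]
    N1 x:[11,21] y:[1,23/2] z:[-15,8] -> miss, prune
    N5 x:[7,24] y:[2,12] z:[4,17] -> hit [7,12], descend [8, 12]
      N8 x:[7,16] y:[13/2,12] z:[4,14] -> hit [7,12] leaf, test {P6(miss), P9@t=11}
      N12 x:[9,24] y:[2,13/2] z:[6,17] -> miss, prune
  N10 x:[23,45] y:[-1,31/2] z:[-17,21] -> miss, prune

order=[0, 9, 1, 5, 8, 12, 10]  |boxes|=7  |leaves|=1  hit=P9

== RESULT ==
[0, 9, 1, 5, 8, 12, 10]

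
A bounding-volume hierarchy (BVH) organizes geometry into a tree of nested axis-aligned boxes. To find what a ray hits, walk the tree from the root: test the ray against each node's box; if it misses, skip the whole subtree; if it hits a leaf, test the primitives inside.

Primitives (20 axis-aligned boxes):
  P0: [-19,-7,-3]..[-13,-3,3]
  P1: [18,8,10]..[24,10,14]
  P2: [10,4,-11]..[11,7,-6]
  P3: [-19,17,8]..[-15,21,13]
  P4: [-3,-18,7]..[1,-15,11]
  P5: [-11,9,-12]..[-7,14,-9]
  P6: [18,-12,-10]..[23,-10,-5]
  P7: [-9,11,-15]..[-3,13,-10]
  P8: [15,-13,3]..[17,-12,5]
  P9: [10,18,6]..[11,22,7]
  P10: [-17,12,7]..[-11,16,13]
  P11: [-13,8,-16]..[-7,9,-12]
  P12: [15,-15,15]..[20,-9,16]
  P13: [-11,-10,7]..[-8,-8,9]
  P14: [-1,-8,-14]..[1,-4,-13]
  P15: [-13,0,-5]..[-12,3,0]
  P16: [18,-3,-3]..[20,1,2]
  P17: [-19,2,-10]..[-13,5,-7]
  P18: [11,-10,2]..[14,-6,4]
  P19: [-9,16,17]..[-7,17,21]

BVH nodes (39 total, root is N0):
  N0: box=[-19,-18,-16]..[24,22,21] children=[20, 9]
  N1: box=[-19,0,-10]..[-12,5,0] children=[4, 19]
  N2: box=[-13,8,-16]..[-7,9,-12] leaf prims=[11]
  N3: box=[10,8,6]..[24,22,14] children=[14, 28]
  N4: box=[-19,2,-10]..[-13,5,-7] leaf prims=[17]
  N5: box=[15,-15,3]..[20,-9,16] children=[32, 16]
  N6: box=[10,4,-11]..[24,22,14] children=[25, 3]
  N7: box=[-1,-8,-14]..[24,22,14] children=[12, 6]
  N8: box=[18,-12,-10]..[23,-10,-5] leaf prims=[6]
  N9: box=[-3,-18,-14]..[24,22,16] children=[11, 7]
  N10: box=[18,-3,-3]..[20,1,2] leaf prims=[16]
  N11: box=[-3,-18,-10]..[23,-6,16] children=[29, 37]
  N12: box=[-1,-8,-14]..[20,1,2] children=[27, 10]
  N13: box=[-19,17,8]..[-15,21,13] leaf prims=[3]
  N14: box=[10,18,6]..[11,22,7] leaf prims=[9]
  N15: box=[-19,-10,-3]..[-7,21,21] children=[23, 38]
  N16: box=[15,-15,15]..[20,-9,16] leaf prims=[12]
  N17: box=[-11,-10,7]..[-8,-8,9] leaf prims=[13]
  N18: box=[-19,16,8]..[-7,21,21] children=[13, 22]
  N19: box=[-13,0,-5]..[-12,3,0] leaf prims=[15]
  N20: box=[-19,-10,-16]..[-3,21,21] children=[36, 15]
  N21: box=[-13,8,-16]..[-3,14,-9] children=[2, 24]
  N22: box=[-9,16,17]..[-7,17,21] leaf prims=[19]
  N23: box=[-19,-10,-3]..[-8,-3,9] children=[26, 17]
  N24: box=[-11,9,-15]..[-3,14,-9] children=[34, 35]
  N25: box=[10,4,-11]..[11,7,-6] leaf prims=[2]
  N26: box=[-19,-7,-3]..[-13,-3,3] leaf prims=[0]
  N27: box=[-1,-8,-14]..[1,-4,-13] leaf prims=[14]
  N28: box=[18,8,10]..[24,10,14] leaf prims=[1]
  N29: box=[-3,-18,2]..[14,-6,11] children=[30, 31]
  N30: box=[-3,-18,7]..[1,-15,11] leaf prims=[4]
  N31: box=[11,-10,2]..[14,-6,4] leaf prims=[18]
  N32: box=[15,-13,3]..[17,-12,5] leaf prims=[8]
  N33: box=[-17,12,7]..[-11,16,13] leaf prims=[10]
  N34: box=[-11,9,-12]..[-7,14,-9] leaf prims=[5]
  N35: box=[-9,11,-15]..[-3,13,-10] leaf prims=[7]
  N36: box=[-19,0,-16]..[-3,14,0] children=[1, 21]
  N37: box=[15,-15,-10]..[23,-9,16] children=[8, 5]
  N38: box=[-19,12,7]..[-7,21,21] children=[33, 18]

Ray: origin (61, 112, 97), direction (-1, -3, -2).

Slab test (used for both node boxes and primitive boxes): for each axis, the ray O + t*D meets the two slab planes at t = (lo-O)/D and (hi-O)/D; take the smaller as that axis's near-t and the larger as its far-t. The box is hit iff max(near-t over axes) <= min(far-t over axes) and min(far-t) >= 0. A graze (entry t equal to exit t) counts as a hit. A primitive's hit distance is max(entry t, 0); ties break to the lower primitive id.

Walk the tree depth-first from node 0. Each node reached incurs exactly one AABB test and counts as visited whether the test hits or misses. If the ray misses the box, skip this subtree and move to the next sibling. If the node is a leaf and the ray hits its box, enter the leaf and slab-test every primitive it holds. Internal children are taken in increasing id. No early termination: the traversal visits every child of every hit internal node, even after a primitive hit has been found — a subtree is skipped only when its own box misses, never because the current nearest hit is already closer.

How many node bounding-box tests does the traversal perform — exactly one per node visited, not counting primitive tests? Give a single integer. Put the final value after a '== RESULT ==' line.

Trace the traversal:
N0 x:[37,80] y:[30,130/3] z:[38,113/2] -> hit [38,130/3], descend [9, 20]
  N9 x:[37,64] y:[30,130/3] z:[81/2,111/2] -> hit [81/2,130/3], descend [7, 11]
    N7 x:[37,62] y:[30,40] z:[83/2,111/2] -> miss, prune
    N11 x:[38,64] y:[118/3,130/3] z:[81/2,107/2] -> hit [81/2,130/3], descend [29, 37]
      N29 x:[47,64] y:[118/3,130/3] z:[43,95/2] -> miss, prune
      N37 x:[38,46] y:[121/3,127/3] z:[81/2,107/2] -> hit [81/2,127/3], descend [5, 8]
        N5 x:[41,46] y:[121/3,127/3] z:[81/2,47] -> hit [41,127/3], descend [16, 32]
          N16 x:[41,46] y:[121/3,127/3] z:[81/2,41] -> hit [41,41] leaf, test {P12@t=41}
          N32 x:[44,46] y:[124/3,125/3] z:[46,47] -> miss, prune
        N8 x:[38,43] y:[122/3,124/3] z:[51,107/2] -> miss, prune
  N20 x:[64,80] y:[91/3,122/3] z:[38,113/2] -> miss, prune

order=[0, 9, 7, 11, 29, 37, 5, 16, 32, 8, 20]  |boxes|=11  |leaves|=1  hit=P12

== RESULT ==
11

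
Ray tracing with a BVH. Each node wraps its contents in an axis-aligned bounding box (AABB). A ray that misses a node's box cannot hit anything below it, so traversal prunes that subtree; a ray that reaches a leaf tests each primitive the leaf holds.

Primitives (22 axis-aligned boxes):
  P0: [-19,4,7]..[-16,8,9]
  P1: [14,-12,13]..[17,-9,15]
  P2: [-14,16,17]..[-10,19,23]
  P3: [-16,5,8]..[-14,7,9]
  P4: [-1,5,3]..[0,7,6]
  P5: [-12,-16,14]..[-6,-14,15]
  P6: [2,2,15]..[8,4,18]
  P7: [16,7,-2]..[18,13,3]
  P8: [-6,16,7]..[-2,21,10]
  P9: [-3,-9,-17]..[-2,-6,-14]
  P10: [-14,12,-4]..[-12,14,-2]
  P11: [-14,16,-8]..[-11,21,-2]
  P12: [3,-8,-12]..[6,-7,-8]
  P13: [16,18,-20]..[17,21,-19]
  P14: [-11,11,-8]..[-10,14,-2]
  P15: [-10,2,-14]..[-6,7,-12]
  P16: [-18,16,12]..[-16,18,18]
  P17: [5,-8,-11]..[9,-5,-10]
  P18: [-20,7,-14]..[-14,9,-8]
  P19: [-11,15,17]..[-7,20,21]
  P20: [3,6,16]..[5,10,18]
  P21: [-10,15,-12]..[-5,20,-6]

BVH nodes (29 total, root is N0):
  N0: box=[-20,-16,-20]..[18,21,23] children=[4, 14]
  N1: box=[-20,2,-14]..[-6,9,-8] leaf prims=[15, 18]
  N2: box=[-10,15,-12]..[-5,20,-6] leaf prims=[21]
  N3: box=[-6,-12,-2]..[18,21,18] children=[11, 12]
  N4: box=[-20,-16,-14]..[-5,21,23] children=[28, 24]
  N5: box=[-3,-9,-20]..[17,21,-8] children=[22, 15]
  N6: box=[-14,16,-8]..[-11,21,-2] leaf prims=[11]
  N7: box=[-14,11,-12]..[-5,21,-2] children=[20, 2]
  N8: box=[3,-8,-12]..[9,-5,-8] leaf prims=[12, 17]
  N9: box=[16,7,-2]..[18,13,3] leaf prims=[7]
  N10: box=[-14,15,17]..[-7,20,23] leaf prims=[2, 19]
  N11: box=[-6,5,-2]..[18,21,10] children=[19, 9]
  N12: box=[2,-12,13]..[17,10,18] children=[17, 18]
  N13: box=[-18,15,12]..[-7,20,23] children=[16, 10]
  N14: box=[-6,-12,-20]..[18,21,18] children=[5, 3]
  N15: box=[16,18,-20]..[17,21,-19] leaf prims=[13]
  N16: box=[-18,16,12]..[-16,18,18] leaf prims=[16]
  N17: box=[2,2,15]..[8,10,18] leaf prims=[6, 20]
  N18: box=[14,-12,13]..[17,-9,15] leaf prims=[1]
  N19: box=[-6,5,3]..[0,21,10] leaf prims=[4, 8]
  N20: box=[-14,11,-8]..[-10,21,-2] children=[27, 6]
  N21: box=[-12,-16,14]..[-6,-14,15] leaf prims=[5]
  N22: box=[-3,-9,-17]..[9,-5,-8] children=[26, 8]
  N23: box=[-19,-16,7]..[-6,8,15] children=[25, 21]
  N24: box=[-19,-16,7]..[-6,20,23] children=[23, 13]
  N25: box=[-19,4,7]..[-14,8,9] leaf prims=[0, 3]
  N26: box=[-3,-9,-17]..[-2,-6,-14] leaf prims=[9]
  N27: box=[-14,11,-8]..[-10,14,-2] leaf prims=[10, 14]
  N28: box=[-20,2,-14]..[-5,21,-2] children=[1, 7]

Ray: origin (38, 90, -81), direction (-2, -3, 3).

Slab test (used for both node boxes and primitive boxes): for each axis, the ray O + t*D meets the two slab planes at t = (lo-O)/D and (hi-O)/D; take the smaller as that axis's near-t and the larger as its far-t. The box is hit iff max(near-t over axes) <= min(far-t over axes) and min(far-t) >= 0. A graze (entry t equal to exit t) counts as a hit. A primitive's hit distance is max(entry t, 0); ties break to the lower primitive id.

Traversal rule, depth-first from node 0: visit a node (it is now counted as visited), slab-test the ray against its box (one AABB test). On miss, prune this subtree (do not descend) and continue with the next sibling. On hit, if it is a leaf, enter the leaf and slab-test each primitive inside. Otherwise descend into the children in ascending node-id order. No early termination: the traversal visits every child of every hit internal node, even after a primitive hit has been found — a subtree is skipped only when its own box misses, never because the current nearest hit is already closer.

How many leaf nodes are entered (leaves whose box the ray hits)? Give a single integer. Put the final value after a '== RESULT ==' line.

Walk:
N0 x:[10,29] y:[23,106/3] z:[61/3,104/3] -> hit [23,29], descend [4, 14]
  N4 x:[43/2,29] y:[23,106/3] z:[67/3,104/3] -> hit [23,29], descend [24, 28]
    N24 x:[22,57/2] y:[70/3,106/3] z:[88/3,104/3] -> miss, prune
    N28 x:[43/2,29] y:[23,88/3] z:[67/3,79/3] -> hit [23,79/3], descend [1, 7]
      N1 x:[22,29] y:[27,88/3] z:[67/3,73/3] -> miss, prune
      N7 x:[43/2,26] y:[23,79/3] z:[23,79/3] -> hit [23,26], descend [2, 20]
        N2 x:[43/2,24] y:[70/3,25] z:[23,25] -> hit [70/3,24] leaf, test {P21@t=70/3}
        N20 x:[24,26] y:[23,79/3] z:[73/3,79/3] -> hit [73/3,26], descend [6, 27]
          N6 x:[49/2,26] y:[23,74/3] z:[73/3,79/3] -> hit [49/2,74/3] leaf, test {P11@t=49/2}
          N27 x:[24,26] y:[76/3,79/3] z:[73/3,79/3] -> hit [76/3,26] leaf, test {P10@t=77/3, P14(miss)}
  N14 x:[10,22] y:[23,34] z:[61/3,33] -> miss, prune

Summary -> nodes [0, 4, 24, 28, 1, 7, 2, 20, 6, 27, 14]; box-tests=11; leaf-entries=3; first=P21

== RESULT ==
3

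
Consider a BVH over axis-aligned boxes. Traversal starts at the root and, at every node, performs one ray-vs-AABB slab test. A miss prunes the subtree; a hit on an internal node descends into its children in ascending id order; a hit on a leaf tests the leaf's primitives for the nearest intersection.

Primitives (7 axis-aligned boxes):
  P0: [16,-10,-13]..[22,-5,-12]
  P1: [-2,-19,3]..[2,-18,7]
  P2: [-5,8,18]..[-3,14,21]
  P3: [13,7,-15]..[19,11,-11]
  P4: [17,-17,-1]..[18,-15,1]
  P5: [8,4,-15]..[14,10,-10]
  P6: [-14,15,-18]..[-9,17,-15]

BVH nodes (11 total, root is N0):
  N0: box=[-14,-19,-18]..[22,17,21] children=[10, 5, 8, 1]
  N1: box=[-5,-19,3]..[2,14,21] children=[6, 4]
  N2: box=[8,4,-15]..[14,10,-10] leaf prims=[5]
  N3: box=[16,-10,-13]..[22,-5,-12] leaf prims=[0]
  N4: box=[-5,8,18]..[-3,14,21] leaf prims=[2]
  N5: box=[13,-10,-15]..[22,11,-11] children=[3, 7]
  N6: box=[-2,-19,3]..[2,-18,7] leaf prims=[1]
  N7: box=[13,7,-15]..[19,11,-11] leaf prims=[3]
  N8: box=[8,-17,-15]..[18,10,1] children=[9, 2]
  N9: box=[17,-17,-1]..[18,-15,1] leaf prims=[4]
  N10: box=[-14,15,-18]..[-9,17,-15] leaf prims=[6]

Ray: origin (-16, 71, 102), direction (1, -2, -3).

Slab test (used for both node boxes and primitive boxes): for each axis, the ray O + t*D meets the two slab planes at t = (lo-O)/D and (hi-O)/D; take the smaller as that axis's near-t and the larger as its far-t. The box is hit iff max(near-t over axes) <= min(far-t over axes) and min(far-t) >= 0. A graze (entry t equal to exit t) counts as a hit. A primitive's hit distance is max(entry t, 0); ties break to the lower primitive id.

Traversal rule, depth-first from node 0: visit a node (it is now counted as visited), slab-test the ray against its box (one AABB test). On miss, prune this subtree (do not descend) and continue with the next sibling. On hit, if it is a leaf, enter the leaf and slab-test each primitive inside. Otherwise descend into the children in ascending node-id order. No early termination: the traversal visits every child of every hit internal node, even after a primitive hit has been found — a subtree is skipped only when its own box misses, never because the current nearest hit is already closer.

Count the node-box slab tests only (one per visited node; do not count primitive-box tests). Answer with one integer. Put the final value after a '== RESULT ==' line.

Walk:
N0 x:[2,38] y:[27,45] z:[27,40] -> hit [27,38], descend [1, 5, 8, 10]
  N1 x:[11,18] y:[57/2,45] z:[27,33] -> miss, prune
  N5 x:[29,38] y:[30,81/2] z:[113/3,39] -> hit [113/3,38], descend [3, 7]
    N3 x:[32,38] y:[38,81/2] z:[38,115/3] -> hit [38,38] leaf, test {P0@t=38}
    N7 x:[29,35] y:[30,32] z:[113/3,39] -> miss, prune
  N8 x:[24,34] y:[61/2,44] z:[101/3,39] -> hit [101/3,34], descend [2, 9]
    N2 x:[24,30] y:[61/2,67/2] z:[112/3,39] -> miss, prune
    N9 x:[33,34] y:[43,44] z:[101/3,103/3] -> miss, prune
  N10 x:[2,7] y:[27,28] z:[39,40] -> miss, prune

order=[0, 1, 5, 3, 7, 8, 2, 9, 10]  |boxes|=9  |leaves|=1  hit=P0

== RESULT ==
9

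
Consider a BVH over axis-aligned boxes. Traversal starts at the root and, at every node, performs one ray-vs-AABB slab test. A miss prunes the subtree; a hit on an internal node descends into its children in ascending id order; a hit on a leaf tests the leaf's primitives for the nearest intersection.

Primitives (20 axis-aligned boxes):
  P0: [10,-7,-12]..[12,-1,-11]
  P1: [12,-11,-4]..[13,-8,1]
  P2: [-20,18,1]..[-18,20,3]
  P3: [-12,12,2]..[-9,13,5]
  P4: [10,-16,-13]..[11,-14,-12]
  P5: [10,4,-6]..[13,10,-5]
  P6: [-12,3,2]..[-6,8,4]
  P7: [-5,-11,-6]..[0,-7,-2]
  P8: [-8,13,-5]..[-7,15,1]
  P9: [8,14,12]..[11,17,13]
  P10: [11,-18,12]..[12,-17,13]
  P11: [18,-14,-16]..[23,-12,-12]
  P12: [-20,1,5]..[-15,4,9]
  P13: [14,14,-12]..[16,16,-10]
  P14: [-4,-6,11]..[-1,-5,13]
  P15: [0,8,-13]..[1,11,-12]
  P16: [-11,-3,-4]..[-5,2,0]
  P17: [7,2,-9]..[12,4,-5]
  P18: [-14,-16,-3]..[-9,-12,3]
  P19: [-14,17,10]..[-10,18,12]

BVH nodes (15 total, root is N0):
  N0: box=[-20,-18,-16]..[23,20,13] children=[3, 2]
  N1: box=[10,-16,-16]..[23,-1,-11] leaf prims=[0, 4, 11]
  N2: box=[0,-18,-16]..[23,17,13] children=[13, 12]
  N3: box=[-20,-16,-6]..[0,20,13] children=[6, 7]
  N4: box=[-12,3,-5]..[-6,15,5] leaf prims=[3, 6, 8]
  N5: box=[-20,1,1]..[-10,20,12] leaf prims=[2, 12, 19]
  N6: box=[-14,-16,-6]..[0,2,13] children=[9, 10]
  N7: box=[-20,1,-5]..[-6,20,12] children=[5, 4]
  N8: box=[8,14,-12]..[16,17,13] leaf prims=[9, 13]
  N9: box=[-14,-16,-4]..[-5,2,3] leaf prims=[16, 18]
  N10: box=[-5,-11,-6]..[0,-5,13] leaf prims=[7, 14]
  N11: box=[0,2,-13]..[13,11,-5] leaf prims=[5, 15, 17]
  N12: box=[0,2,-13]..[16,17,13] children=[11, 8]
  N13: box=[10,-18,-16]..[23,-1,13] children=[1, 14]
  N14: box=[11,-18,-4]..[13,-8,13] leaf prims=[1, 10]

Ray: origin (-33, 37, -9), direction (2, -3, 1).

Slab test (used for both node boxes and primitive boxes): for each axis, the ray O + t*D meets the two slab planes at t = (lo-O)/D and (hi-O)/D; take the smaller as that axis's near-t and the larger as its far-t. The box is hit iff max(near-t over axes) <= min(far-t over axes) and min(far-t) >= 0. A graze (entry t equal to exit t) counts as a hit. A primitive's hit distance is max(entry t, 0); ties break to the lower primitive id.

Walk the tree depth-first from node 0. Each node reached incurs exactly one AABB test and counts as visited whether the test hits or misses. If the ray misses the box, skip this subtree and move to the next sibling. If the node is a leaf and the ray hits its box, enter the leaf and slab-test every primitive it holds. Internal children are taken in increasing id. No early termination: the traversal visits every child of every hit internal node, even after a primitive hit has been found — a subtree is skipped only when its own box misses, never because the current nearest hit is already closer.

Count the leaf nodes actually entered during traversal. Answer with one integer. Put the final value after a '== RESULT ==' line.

Traverse from the root:
N0 x:[13/2,28] y:[17/3,55/3] z:[-7,22] -> hit [13/2,55/3], descend [2, 3]
  N2 x:[33/2,28] y:[20/3,55/3] z:[-7,22] -> hit [33/2,55/3], descend [12, 13]
    N12 x:[33/2,49/2] y:[20/3,35/3] z:[-4,22] -> miss, prune
    N13 x:[43/2,28] y:[38/3,55/3] z:[-7,22] -> miss, prune
  N3 x:[13/2,33/2] y:[17/3,53/3] z:[3,22] -> hit [13/2,33/2], descend [6, 7]
    N6 x:[19/2,33/2] y:[35/3,53/3] z:[3,22] -> hit [35/3,33/2], descend [9, 10]
      N9 x:[19/2,14] y:[35/3,53/3] z:[5,12] -> hit [35/3,12] leaf, test {P16(miss), P18(miss)}
      N10 x:[14,33/2] y:[14,16] z:[3,22] -> hit [14,16] leaf, test {P7(miss), P14(miss)}
    N7 x:[13/2,27/2] y:[17/3,12] z:[4,21] -> hit [13/2,12], descend [4, 5]
      N4 x:[21/2,27/2] y:[22/3,34/3] z:[4,14] -> hit [21/2,34/3] leaf, test {P3(miss), P6@t=11, P8(miss)}
      N5 x:[13/2,23/2] y:[17/3,12] z:[10,21] -> hit [10,23/2] leaf, test {P2(miss), P12(miss), P19(miss)}

11 AABB tests over nodes [0, 2, 12, 13, 3, 6, 9, 10, 7, 4, 5]; 4 leaves entered; closest P6.

== RESULT ==
4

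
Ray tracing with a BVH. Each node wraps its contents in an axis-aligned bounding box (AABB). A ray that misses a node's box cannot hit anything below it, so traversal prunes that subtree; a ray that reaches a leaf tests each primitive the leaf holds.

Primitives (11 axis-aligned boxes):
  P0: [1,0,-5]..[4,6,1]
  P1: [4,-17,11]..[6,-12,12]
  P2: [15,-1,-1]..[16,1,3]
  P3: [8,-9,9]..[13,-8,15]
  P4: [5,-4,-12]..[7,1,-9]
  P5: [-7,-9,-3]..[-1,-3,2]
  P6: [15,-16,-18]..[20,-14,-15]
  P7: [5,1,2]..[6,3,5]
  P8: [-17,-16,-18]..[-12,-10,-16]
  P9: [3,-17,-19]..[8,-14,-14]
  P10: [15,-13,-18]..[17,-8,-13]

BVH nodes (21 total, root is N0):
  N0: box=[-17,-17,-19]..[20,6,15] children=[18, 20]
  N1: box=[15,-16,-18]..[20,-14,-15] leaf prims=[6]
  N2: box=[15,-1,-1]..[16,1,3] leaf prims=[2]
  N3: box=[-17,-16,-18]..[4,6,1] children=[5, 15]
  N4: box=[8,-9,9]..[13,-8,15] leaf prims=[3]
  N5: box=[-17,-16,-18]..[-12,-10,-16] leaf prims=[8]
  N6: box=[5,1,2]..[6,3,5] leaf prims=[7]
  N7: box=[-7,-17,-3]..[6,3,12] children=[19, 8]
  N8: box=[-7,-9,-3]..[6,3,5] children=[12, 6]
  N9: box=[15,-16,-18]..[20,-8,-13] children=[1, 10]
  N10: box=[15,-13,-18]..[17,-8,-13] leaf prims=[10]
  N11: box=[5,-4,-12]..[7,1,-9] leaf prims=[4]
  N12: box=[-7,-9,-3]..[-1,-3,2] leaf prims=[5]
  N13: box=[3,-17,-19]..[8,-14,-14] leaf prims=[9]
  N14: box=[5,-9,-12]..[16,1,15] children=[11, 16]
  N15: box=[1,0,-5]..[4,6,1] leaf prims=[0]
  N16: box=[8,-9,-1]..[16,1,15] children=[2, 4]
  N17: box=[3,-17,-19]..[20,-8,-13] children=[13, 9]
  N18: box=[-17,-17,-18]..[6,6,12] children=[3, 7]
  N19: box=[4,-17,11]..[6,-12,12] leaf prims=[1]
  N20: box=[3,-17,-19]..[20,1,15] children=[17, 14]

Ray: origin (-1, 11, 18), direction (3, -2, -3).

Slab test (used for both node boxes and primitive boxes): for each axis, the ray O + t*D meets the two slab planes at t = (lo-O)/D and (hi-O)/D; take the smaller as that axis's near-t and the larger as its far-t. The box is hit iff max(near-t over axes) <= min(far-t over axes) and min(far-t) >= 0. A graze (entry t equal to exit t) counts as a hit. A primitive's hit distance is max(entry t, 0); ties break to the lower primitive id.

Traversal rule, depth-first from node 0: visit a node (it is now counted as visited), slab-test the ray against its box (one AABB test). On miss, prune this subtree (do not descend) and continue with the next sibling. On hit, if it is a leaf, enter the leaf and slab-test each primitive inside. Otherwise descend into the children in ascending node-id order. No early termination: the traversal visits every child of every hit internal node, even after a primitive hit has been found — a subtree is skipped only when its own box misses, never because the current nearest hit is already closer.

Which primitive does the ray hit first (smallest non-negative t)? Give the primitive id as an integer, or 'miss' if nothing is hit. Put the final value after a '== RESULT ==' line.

Walk:
N0 x:[-16/3,7] y:[5/2,14] z:[1,37/3] -> hit [5/2,7], descend [18, 20]
  N18 x:[-16/3,7/3] y:[5/2,14] z:[2,12] -> miss, prune
  N20 x:[4/3,7] y:[5,14] z:[1,37/3] -> hit [5,7], descend [14, 17]
    N14 x:[2,17/3] y:[5,10] z:[1,10] -> hit [5,17/3], descend [11, 16]
      N11 x:[2,8/3] y:[5,15/2] z:[9,10] -> miss, prune
      N16 x:[3,17/3] y:[5,10] z:[1,19/3] -> hit [5,17/3], descend [2, 4]
        N2 x:[16/3,17/3] y:[5,6] z:[5,19/3] -> hit [16/3,17/3] leaf, test {P2@t=16/3}
        N4 x:[3,14/3] y:[19/2,10] z:[1,3] -> miss, prune
    N17 x:[4/3,7] y:[19/2,14] z:[31/3,37/3] -> miss, prune

9 AABB tests over nodes [0, 18, 20, 14, 11, 16, 2, 4, 17]; 1 leaf entered; closest P2.

== RESULT ==
2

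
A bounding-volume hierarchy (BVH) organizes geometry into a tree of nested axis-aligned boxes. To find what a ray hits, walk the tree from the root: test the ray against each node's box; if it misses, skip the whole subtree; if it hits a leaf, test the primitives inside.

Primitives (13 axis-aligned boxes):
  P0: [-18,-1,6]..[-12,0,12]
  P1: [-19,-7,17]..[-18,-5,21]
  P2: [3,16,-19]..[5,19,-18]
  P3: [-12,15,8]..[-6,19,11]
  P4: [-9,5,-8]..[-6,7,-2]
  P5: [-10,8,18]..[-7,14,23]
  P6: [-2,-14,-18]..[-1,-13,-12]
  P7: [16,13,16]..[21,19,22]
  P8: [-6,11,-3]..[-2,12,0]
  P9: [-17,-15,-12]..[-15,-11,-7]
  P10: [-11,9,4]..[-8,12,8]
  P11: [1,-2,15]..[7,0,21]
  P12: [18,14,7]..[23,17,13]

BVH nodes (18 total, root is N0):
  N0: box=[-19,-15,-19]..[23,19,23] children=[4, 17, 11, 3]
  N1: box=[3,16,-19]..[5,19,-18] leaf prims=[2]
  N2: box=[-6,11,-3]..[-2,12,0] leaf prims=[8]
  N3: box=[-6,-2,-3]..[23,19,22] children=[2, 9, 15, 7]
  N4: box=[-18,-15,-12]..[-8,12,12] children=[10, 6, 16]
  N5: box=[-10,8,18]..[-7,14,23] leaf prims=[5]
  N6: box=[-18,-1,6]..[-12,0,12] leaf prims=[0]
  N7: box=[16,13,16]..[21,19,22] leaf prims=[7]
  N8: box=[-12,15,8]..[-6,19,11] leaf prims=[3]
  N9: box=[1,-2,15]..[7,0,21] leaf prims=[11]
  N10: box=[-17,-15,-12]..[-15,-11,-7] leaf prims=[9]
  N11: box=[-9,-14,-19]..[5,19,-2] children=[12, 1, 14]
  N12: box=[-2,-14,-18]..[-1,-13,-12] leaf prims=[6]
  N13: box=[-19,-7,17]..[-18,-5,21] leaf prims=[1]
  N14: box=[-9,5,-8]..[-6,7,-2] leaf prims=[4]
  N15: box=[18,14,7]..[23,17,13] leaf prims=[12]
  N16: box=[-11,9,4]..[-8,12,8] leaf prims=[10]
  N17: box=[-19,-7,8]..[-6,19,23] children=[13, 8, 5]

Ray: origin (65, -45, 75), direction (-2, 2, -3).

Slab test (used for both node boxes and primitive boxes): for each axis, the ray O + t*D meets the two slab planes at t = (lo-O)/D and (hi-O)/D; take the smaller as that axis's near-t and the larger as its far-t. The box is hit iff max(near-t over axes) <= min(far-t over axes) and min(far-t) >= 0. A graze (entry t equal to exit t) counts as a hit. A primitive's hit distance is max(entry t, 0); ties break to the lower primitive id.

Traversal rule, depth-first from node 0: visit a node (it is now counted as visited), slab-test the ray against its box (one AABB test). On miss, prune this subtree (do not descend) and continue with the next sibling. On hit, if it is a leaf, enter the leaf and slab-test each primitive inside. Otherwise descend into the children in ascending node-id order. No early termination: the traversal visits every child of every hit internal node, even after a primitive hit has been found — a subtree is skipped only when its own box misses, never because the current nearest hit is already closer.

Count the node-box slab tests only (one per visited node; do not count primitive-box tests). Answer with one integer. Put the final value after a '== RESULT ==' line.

Walk:
N0 x:[21,42] y:[15,32] z:[52/3,94/3] -> hit [21,94/3], descend [3, 4, 11, 17]
  N3 x:[21,71/2] y:[43/2,32] z:[53/3,26] -> hit [43/2,26], descend [2, 7, 9, 15]
    N2 x:[67/2,71/2] y:[28,57/2] z:[25,26] -> miss, prune
    N7 x:[22,49/2] y:[29,32] z:[53/3,59/3] -> miss, prune
    N9 x:[29,32] y:[43/2,45/2] z:[18,20] -> miss, prune
    N15 x:[21,47/2] y:[59/2,31] z:[62/3,68/3] -> miss, prune
  N4 x:[73/2,83/2] y:[15,57/2] z:[21,29] -> miss, prune
  N11 x:[30,37] y:[31/2,32] z:[77/3,94/3] -> hit [30,94/3], descend [1, 12, 14]
    N1 x:[30,31] y:[61/2,32] z:[31,94/3] -> hit [31,31] leaf, test {P2@t=31}
    N12 x:[33,67/2] y:[31/2,16] z:[29,31] -> miss, prune
    N14 x:[71/2,37] y:[25,26] z:[77/3,83/3] -> miss, prune
  N17 x:[71/2,42] y:[19,32] z:[52/3,67/3] -> miss, prune

Visited [0, 3, 2, 7, 9, 15, 4, 11, 1, 12, 14, 17]. Tests: 12 box, 1 leaf. Nearest: P2.

== RESULT ==
12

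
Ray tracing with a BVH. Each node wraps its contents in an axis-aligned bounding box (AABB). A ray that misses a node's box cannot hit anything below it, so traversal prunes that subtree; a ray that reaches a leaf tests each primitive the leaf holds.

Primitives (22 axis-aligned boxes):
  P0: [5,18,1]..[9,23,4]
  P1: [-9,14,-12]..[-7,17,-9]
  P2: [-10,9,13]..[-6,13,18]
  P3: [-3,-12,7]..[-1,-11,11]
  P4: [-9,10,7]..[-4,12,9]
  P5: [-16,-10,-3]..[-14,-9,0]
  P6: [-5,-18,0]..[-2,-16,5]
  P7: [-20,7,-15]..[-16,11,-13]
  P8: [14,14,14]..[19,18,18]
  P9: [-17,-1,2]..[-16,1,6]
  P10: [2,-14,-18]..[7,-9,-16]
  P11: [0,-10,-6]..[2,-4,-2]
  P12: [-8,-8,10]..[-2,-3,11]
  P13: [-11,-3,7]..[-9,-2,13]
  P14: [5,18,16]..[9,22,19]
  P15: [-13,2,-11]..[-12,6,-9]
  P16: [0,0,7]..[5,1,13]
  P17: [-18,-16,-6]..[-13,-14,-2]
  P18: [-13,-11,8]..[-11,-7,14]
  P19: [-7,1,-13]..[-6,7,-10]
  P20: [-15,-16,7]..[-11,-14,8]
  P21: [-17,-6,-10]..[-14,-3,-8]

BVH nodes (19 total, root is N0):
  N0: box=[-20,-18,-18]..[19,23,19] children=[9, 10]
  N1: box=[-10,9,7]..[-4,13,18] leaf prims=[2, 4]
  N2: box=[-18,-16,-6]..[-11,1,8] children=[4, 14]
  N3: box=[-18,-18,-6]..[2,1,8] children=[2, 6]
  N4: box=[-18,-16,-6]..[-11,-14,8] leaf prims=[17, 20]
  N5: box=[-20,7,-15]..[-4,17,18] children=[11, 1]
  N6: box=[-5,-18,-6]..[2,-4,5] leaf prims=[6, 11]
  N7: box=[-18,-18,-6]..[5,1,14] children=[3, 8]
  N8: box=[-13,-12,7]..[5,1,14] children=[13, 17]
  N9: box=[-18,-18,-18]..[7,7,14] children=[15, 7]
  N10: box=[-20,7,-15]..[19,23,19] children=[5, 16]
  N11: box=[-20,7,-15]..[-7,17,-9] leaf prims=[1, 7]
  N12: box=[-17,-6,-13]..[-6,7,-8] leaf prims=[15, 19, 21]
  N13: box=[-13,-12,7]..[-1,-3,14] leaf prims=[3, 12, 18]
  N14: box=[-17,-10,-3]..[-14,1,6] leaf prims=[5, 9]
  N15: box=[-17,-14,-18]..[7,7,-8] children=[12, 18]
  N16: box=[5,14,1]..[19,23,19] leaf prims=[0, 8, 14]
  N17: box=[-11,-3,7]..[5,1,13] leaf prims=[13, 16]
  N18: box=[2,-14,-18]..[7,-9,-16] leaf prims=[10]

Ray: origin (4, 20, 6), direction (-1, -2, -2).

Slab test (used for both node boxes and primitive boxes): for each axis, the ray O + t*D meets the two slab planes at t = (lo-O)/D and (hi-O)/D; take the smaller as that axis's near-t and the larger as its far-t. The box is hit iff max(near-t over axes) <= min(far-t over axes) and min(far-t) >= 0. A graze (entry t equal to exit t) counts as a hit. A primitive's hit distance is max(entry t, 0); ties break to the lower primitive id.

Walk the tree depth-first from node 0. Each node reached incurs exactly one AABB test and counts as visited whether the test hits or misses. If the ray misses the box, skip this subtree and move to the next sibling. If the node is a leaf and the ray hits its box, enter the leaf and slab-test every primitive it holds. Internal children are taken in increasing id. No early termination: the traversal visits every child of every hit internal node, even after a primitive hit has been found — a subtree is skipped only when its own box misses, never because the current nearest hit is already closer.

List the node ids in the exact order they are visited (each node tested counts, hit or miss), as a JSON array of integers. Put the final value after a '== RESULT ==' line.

Walk:
N0 x:[-15,24] y:[-3/2,19] z:[-13/2,12] -> hit [-3/2,12], descend [9, 10]
  N9 x:[-3,22] y:[13/2,19] z:[-4,12] -> hit [13/2,12], descend [7, 15]
    N7 x:[-1,22] y:[19/2,19] z:[-4,6] -> miss, prune
    N15 x:[-3,21] y:[13/2,17] z:[7,12] -> hit [7,12], descend [12, 18]
      N12 x:[10,21] y:[13/2,13] z:[7,19/2] -> miss, prune
      N18 x:[-3,2] y:[29/2,17] z:[11,12] -> miss, prune
  N10 x:[-15,24] y:[-3/2,13/2] z:[-13/2,21/2] -> hit [-3/2,13/2], descend [5, 16]
    N5 x:[8,24] y:[3/2,13/2] z:[-6,21/2] -> miss, prune
    N16 x:[-15,-1] y:[-3/2,3] z:[-13/2,5/2] -> miss, prune

Summary -> nodes [0, 9, 7, 15, 12, 18, 10, 5, 16]; box-tests=9; leaf-entries=0; first=miss

== RESULT ==
[0, 9, 7, 15, 12, 18, 10, 5, 16]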